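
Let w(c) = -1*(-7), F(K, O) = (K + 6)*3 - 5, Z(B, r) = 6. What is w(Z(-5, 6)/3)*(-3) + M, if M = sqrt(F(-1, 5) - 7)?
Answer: -21 + sqrt(3) ≈ -19.268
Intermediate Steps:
F(K, O) = 13 + 3*K (F(K, O) = (6 + K)*3 - 5 = (18 + 3*K) - 5 = 13 + 3*K)
w(c) = 7
M = sqrt(3) (M = sqrt((13 + 3*(-1)) - 7) = sqrt((13 - 3) - 7) = sqrt(10 - 7) = sqrt(3) ≈ 1.7320)
w(Z(-5, 6)/3)*(-3) + M = 7*(-3) + sqrt(3) = -21 + sqrt(3)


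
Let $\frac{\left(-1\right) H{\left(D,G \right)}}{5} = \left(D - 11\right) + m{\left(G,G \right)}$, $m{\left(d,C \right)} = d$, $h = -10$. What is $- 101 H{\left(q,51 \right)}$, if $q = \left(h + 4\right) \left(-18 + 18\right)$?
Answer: $20200$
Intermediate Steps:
$q = 0$ ($q = \left(-10 + 4\right) \left(-18 + 18\right) = \left(-6\right) 0 = 0$)
$H{\left(D,G \right)} = 55 - 5 D - 5 G$ ($H{\left(D,G \right)} = - 5 \left(\left(D - 11\right) + G\right) = - 5 \left(\left(-11 + D\right) + G\right) = - 5 \left(-11 + D + G\right) = 55 - 5 D - 5 G$)
$- 101 H{\left(q,51 \right)} = - 101 \left(55 - 0 - 255\right) = - 101 \left(55 + 0 - 255\right) = \left(-101\right) \left(-200\right) = 20200$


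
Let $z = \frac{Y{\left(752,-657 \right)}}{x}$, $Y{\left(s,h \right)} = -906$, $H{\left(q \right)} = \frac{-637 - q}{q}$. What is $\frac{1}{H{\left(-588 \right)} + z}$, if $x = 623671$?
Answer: $\frac{7484052}{612799} \approx 12.213$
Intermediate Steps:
$H{\left(q \right)} = \frac{-637 - q}{q}$
$z = - \frac{906}{623671} \approx -0.0014527$
$\frac{1}{H{\left(-588 \right)} + z} = \frac{1}{\frac{-637 - -588}{-588} - \frac{906}{623671}} = \frac{1}{- \frac{-637 + 588}{588} - \frac{906}{623671}} = \frac{1}{\left(- \frac{1}{588}\right) \left(-49\right) - \frac{906}{623671}} = \frac{1}{\frac{1}{12} - \frac{906}{623671}} = \frac{1}{\frac{612799}{7484052}} = \frac{7484052}{612799}$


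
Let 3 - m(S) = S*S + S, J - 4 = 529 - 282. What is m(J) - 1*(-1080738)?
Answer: 1017489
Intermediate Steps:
J = 251 (J = 4 + (529 - 282) = 4 + 247 = 251)
m(S) = 3 - S - S² (m(S) = 3 - (S*S + S) = 3 - (S² + S) = 3 - (S + S²) = 3 + (-S - S²) = 3 - S - S²)
m(J) - 1*(-1080738) = (3 - 1*251 - 1*251²) - 1*(-1080738) = (3 - 251 - 1*63001) + 1080738 = (3 - 251 - 63001) + 1080738 = -63249 + 1080738 = 1017489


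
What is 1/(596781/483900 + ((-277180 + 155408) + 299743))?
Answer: 161300/28706921227 ≈ 5.6189e-6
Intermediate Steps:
1/(596781/483900 + ((-277180 + 155408) + 299743)) = 1/(596781*(1/483900) + (-121772 + 299743)) = 1/(198927/161300 + 177971) = 1/(28706921227/161300) = 161300/28706921227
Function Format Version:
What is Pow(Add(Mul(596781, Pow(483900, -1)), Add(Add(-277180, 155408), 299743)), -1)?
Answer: Rational(161300, 28706921227) ≈ 5.6189e-6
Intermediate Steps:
Pow(Add(Mul(596781, Pow(483900, -1)), Add(Add(-277180, 155408), 299743)), -1) = Pow(Add(Mul(596781, Rational(1, 483900)), Add(-121772, 299743)), -1) = Pow(Add(Rational(198927, 161300), 177971), -1) = Pow(Rational(28706921227, 161300), -1) = Rational(161300, 28706921227)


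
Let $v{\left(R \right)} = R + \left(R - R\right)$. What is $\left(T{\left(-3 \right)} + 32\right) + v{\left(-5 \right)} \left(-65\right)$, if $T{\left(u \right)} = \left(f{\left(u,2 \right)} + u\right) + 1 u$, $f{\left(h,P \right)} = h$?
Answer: $348$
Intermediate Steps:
$T{\left(u \right)} = 3 u$ ($T{\left(u \right)} = \left(u + u\right) + 1 u = 2 u + u = 3 u$)
$v{\left(R \right)} = R$ ($v{\left(R \right)} = R + 0 = R$)
$\left(T{\left(-3 \right)} + 32\right) + v{\left(-5 \right)} \left(-65\right) = \left(3 \left(-3\right) + 32\right) - -325 = \left(-9 + 32\right) + 325 = 23 + 325 = 348$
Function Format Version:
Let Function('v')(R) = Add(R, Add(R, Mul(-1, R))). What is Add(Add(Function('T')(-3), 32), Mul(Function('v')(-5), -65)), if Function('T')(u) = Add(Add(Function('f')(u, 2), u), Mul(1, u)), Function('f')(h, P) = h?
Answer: 348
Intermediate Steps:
Function('T')(u) = Mul(3, u) (Function('T')(u) = Add(Add(u, u), Mul(1, u)) = Add(Mul(2, u), u) = Mul(3, u))
Function('v')(R) = R (Function('v')(R) = Add(R, 0) = R)
Add(Add(Function('T')(-3), 32), Mul(Function('v')(-5), -65)) = Add(Add(Mul(3, -3), 32), Mul(-5, -65)) = Add(Add(-9, 32), 325) = Add(23, 325) = 348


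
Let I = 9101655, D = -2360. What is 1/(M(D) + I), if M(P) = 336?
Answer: 1/9101991 ≈ 1.0987e-7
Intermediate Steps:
1/(M(D) + I) = 1/(336 + 9101655) = 1/9101991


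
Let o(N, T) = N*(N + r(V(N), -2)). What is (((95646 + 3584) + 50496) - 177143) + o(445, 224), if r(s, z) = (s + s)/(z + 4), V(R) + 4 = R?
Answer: 366853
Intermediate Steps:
V(R) = -4 + R
r(s, z) = 2*s/(4 + z) (r(s, z) = (2*s)/(4 + z) = 2*s/(4 + z))
o(N, T) = N*(-4 + 2*N) (o(N, T) = N*(N + 2*(-4 + N)/(4 - 2)) = N*(N + 2*(-4 + N)/2) = N*(N + 2*(-4 + N)*(½)) = N*(N + (-4 + N)) = N*(-4 + 2*N))
(((95646 + 3584) + 50496) - 177143) + o(445, 224) = (((95646 + 3584) + 50496) - 177143) + 2*445*(-2 + 445) = ((99230 + 50496) - 177143) + 2*445*443 = (149726 - 177143) + 394270 = -27417 + 394270 = 366853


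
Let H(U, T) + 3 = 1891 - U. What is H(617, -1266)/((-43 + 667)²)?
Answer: 1271/389376 ≈ 0.0032642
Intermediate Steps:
H(U, T) = 1888 - U (H(U, T) = -3 + (1891 - U) = 1888 - U)
H(617, -1266)/((-43 + 667)²) = (1888 - 1*617)/((-43 + 667)²) = (1888 - 617)/(624²) = 1271/389376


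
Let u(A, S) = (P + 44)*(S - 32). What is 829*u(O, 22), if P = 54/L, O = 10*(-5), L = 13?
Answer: -5189540/13 ≈ -3.9920e+5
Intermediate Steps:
O = -50
P = 54/13 ≈ 4.1538
u(A, S) = -20032/13 + 626*S/13 (u(A, S) = (54/13 + 44)*(S - 32) = 626*(-32 + S)/13 = -20032/13 + 626*S/13)
829*u(O, 22) = 829*(-20032/13 + (626/13)*22) = 829*(-20032/13 + 13772/13) = 829*(-6260/13) = -5189540/13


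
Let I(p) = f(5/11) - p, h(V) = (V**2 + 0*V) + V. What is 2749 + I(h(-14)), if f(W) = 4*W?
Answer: 28257/11 ≈ 2568.8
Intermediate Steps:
h(V) = V + V**2 (h(V) = (V**2 + 0) + V = V**2 + V = V + V**2)
I(p) = 20/11 - p (I(p) = 4*(5/11) - p = 20/11 - p)
2749 + I(h(-14)) = 2749 + (20/11 - (-14)*(1 - 14)) = 2749 + (20/11 - (-14)*(-13)) = 2749 + (20/11 - 1*182) = 2749 + (20/11 - 182) = 2749 - 1982/11 = 28257/11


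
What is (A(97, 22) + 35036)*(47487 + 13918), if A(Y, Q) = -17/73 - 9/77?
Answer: 12092817622950/5621 ≈ 2.1514e+9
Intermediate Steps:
A(Y, Q) = -1966/5621 (A(Y, Q) = -17*1/73 - 9*1/77 = -17/73 - 9/77 = -1966/5621)
(A(97, 22) + 35036)*(47487 + 13918) = (-1966/5621 + 35036)*(47487 + 13918) = (196935390/5621)*61405 = 12092817622950/5621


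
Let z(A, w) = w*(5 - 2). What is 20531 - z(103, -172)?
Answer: 21047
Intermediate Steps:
z(A, w) = 3*w (z(A, w) = w*3 = 3*w)
20531 - z(103, -172) = 20531 - 3*(-172) = 20531 - 1*(-516) = 20531 + 516 = 21047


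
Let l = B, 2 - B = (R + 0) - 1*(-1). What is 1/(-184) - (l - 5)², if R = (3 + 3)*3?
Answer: -89057/184 ≈ -484.01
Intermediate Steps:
R = 18 (R = 6*3 = 18)
B = -17 (B = 2 - ((18 + 0) - 1*(-1)) = 2 - (18 + 1) = 2 - 1*19 = 2 - 19 = -17)
l = -17
1/(-184) - (l - 5)² = 1/(-184) - (-17 - 5)² = -1/184 - 1*(-22)² = -1/184 - 1*484 = -1/184 - 484 = -89057/184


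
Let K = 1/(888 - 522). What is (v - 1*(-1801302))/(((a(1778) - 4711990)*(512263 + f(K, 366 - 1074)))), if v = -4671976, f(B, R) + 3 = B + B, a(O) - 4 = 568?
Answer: 262666671/220832597453929 ≈ 1.1894e-6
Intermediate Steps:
a(O) = 572 (a(O) = 4 + 568 = 572)
K = 1/366 ≈ 0.0027322
f(B, R) = -3 + 2*B (f(B, R) = -3 + (B + B) = -3 + 2*B)
(v - 1*(-1801302))/(((a(1778) - 4711990)*(512263 + f(K, 366 - 1074)))) = (-4671976 - 1*(-1801302))/(((572 - 4711990)*(512263 + (-3 + 2*(1/366))))) = (-4671976 + 1801302)/((-4711418*(512263 + (-3 + 1/183)))) = -2870674*(-1/(4711418*(512263 - 548/183))) = -2870674/((-4711418*93743581/183)) = -2870674/(-441665194907858/183) = -2870674*(-183/441665194907858) = 262666671/220832597453929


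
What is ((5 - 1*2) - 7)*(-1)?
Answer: 4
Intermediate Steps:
((5 - 1*2) - 7)*(-1) = ((5 - 2) - 7)*(-1) = (3 - 7)*(-1) = -4*(-1) = 4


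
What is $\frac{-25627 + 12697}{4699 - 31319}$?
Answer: $\frac{1293}{2662} \approx 0.48572$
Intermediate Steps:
$\frac{-25627 + 12697}{4699 - 31319} = - \frac{12930}{-26620} = \left(-12930\right) \left(- \frac{1}{26620}\right) = \frac{1293}{2662}$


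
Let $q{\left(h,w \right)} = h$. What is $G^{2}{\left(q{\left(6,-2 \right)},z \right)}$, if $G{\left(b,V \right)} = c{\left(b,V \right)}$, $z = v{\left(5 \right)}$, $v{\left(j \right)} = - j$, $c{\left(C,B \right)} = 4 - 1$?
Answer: $9$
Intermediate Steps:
$c{\left(C,B \right)} = 3$ ($c{\left(C,B \right)} = 4 - 1 = 3$)
$z = -5$ ($z = \left(-1\right) 5 = -5$)
$G{\left(b,V \right)} = 3$
$G^{2}{\left(q{\left(6,-2 \right)},z \right)} = 3^{2} = 9$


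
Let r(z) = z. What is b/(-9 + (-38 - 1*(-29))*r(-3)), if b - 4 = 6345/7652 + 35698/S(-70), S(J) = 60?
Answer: 68844569/2066040 ≈ 33.322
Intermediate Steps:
b = 68844569/114780 (b = 4 + (6345/7652 + 35698/60) = 4 + (6345*(1/7652) + 35698*(1/60)) = 4 + (6345/7652 + 17849/30) = 4 + 68385449/114780 = 68844569/114780 ≈ 599.80)
b/(-9 + (-38 - 1*(-29))*r(-3)) = 68844569/(114780*(-9 + (-38 - 1*(-29))*(-3))) = 68844569/(114780*(-9 + (-38 + 29)*(-3))) = 68844569/(114780*(-9 - 9*(-3))) = 68844569/(114780*(-9 + 27)) = (68844569/114780)/18 = (68844569/114780)*(1/18) = 68844569/2066040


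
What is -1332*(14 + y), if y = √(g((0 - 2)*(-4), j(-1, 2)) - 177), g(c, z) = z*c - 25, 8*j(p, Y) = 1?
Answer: -18648 - 1332*I*√201 ≈ -18648.0 - 18884.0*I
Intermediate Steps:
j(p, Y) = ⅛ (j(p, Y) = (⅛)*1 = ⅛)
g(c, z) = -25 + c*z (g(c, z) = c*z - 25 = -25 + c*z)
y = I*√201 (y = √((-25 + ((0 - 2)*(-4))*(⅛)) - 177) = √((-25 - 2*(-4)*(⅛)) - 177) = √((-25 + 8*(⅛)) - 177) = √((-25 + 1) - 177) = √(-24 - 177) = √(-201) = I*√201 ≈ 14.177*I)
-1332*(14 + y) = -1332*(14 + I*√201) = -18648 - 1332*I*√201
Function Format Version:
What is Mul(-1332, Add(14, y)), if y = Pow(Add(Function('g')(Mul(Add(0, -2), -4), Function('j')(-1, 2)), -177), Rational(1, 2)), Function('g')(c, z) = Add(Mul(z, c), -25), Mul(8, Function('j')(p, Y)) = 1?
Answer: Add(-18648, Mul(-1332, I, Pow(201, Rational(1, 2)))) ≈ Add(-18648., Mul(-18884., I))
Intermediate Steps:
Function('j')(p, Y) = Rational(1, 8) (Function('j')(p, Y) = Mul(Rational(1, 8), 1) = Rational(1, 8))
Function('g')(c, z) = Add(-25, Mul(c, z)) (Function('g')(c, z) = Add(Mul(c, z), -25) = Add(-25, Mul(c, z)))
y = Mul(I, Pow(201, Rational(1, 2))) (y = Pow(Add(Add(-25, Mul(Mul(Add(0, -2), -4), Rational(1, 8))), -177), Rational(1, 2)) = Pow(Add(Add(-25, Mul(Mul(-2, -4), Rational(1, 8))), -177), Rational(1, 2)) = Pow(Add(Add(-25, Mul(8, Rational(1, 8))), -177), Rational(1, 2)) = Pow(Add(Add(-25, 1), -177), Rational(1, 2)) = Pow(Add(-24, -177), Rational(1, 2)) = Pow(-201, Rational(1, 2)) = Mul(I, Pow(201, Rational(1, 2))) ≈ Mul(14.177, I))
Mul(-1332, Add(14, y)) = Mul(-1332, Add(14, Mul(I, Pow(201, Rational(1, 2))))) = Add(-18648, Mul(-1332, I, Pow(201, Rational(1, 2))))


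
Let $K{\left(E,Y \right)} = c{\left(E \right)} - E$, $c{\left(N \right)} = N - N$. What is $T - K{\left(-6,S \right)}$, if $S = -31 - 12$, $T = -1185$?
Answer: $-1191$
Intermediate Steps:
$c{\left(N \right)} = 0$
$S = -43$
$K{\left(E,Y \right)} = - E$ ($K{\left(E,Y \right)} = 0 - E = - E$)
$T - K{\left(-6,S \right)} = -1185 - \left(-1\right) \left(-6\right) = -1185 - 6 = -1191$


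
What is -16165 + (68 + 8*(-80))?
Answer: -16737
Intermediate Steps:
-16165 + (68 + 8*(-80)) = -16165 + (68 - 640) = -16165 - 572 = -16737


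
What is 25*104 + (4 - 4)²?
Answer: 2600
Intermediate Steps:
25*104 + (4 - 4)² = 2600 + 0² = 2600 + 0 = 2600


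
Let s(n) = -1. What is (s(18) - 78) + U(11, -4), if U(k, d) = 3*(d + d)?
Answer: -103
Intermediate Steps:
U(k, d) = 6*d (U(k, d) = 3*(2*d) = 6*d)
(s(18) - 78) + U(11, -4) = (-1 - 78) + 6*(-4) = -79 - 24 = -103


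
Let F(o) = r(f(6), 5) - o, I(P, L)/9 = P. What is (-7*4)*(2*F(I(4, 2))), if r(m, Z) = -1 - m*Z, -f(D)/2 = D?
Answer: -1288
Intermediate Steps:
f(D) = -2*D
r(m, Z) = -1 - Z*m
I(P, L) = 9*P
F(o) = 59 - o (F(o) = (-1 - 1*5*(-2*6)) - o = (-1 - 1*5*(-12)) - o = (-1 + 60) - o = 59 - o)
(-7*4)*(2*F(I(4, 2))) = (-7*4)*(2*(59 - 9*4)) = -56*(59 - 1*36) = -56*(59 - 36) = -56*23 = -28*46 = -1288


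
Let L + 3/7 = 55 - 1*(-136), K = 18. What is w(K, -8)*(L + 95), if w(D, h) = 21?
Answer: 5997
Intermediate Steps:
L = 1334/7 (L = -3/7 + (55 - 1*(-136)) = -3/7 + (55 + 136) = -3/7 + 191 = 1334/7 ≈ 190.57)
w(K, -8)*(L + 95) = 21*(1334/7 + 95) = 21*(1999/7) = 5997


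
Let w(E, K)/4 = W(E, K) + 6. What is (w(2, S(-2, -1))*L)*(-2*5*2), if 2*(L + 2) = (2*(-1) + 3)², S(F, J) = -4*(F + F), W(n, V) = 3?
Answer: 1080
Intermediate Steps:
S(F, J) = -8*F
w(E, K) = 36 (w(E, K) = 4*(3 + 6) = 4*9 = 36)
L = -3/2 (L = -2 + (2*(-1) + 3)²/2 = -2 + (-2 + 3)²/2 = -2 + (½)*1² = -2 + (½)*1 = -2 + ½ = -3/2 ≈ -1.5000)
(w(2, S(-2, -1))*L)*(-2*5*2) = (36*(-3/2))*(-2*5*2) = -(-540)*2 = -54*(-20) = 1080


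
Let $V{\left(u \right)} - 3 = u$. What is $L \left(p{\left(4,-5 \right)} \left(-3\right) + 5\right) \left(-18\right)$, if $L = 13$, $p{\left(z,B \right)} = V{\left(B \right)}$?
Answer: $-2574$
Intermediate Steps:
$V{\left(u \right)} = 3 + u$
$p{\left(z,B \right)} = 3 + B$
$L \left(p{\left(4,-5 \right)} \left(-3\right) + 5\right) \left(-18\right) = 13 \left(\left(3 - 5\right) \left(-3\right) + 5\right) \left(-18\right) = 13 \left(\left(-2\right) \left(-3\right) + 5\right) \left(-18\right) = 13 \left(6 + 5\right) \left(-18\right) = 13 \cdot 11 \left(-18\right) = 143 \left(-18\right) = -2574$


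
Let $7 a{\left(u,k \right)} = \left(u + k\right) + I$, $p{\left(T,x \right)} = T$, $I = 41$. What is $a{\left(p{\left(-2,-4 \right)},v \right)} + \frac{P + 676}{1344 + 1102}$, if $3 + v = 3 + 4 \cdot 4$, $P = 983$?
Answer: $\frac{146143}{17122} \approx 8.5354$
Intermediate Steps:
$v = 16$ ($v = -3 + \left(3 + 4 \cdot 4\right) = -3 + \left(3 + 16\right) = -3 + 19 = 16$)
$a{\left(u,k \right)} = \frac{41}{7} + \frac{k}{7} + \frac{u}{7}$ ($a{\left(u,k \right)} = \frac{\left(u + k\right) + 41}{7} = \frac{\left(k + u\right) + 41}{7} = \frac{41 + k + u}{7} = \frac{41}{7} + \frac{k}{7} + \frac{u}{7}$)
$a{\left(p{\left(-2,-4 \right)},v \right)} + \frac{P + 676}{1344 + 1102} = \left(\frac{41}{7} + \frac{1}{7} \cdot 16 + \frac{1}{7} \left(-2\right)\right) + \frac{983 + 676}{1344 + 1102} = \left(\frac{41}{7} + \frac{16}{7} - \frac{2}{7}\right) + \frac{1659}{2446} = \frac{55}{7} + 1659 \cdot \frac{1}{2446} = \frac{55}{7} + \frac{1659}{2446} = \frac{146143}{17122}$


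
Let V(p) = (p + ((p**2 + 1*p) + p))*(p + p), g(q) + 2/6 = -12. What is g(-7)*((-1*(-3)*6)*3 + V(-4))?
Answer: -814/3 ≈ -271.33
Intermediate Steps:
g(q) = -37/3 (g(q) = -1/3 - 12 = -37/3)
V(p) = 2*p*(p**2 + 3*p) (V(p) = (p + ((p**2 + p) + p))*(2*p) = (p + ((p + p**2) + p))*(2*p) = (p + (p**2 + 2*p))*(2*p) = (p**2 + 3*p)*(2*p) = 2*p*(p**2 + 3*p))
g(-7)*((-1*(-3)*6)*3 + V(-4)) = -37*((-1*(-3)*6)*3 + 2*(-4)**2*(3 - 4))/3 = -37*((3*6)*3 + 2*16*(-1))/3 = -37*(18*3 - 32)/3 = -37*(54 - 32)/3 = -37/3*22 = -814/3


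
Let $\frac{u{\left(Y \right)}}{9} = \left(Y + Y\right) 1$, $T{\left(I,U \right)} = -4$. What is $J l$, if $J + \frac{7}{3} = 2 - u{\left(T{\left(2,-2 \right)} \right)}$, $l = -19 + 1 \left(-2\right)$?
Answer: $-1505$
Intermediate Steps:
$l = -21$ ($l = -19 - 2 = -21$)
$u{\left(Y \right)} = 18 Y$ ($u{\left(Y \right)} = 9 \left(Y + Y\right) 1 = 9 \cdot 2 Y 1 = 9 \cdot 2 Y = 18 Y$)
$J = \frac{215}{3}$ ($J = - \frac{7}{3} - \left(-2 + 18 \left(-4\right)\right) = - \frac{7}{3} + \left(2 - -72\right) = - \frac{7}{3} + \left(2 + 72\right) = - \frac{7}{3} + 74 = \frac{215}{3} \approx 71.667$)
$J l = \frac{215}{3} \left(-21\right) = -1505$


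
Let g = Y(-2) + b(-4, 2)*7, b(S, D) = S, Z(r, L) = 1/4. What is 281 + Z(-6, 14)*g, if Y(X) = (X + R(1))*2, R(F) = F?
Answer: 547/2 ≈ 273.50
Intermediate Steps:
Z(r, L) = ¼
Y(X) = 2 + 2*X (Y(X) = (X + 1)*2 = (1 + X)*2 = 2 + 2*X)
g = -30 (g = (2 + 2*(-2)) - 4*7 = (2 - 4) - 28 = -2 - 28 = -30)
281 + Z(-6, 14)*g = 281 + (¼)*(-30) = 281 - 15/2 = 547/2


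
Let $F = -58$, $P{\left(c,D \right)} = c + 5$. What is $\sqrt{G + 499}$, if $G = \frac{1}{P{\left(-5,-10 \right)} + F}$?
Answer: $\frac{\sqrt{1678578}}{58} \approx 22.338$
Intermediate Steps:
$P{\left(c,D \right)} = 5 + c$
$G = - \frac{1}{58}$ ($G = \frac{1}{\left(5 - 5\right) - 58} = \frac{1}{0 - 58} = \frac{1}{-58} = - \frac{1}{58} \approx -0.017241$)
$\sqrt{G + 499} = \sqrt{- \frac{1}{58} + 499} = \sqrt{\frac{28941}{58}} = \frac{\sqrt{1678578}}{58}$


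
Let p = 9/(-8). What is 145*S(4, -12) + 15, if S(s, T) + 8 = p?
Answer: -10465/8 ≈ -1308.1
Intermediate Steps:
p = -9/8 (p = 9*(-⅛) = -9/8 ≈ -1.1250)
S(s, T) = -73/8 (S(s, T) = -8 - 9/8 = -73/8)
145*S(4, -12) + 15 = 145*(-73/8) + 15 = -10585/8 + 15 = -10465/8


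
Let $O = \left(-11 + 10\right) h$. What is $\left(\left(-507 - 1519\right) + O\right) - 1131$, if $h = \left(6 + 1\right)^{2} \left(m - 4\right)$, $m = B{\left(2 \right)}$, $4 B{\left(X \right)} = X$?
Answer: $- \frac{5971}{2} \approx -2985.5$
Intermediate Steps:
$B{\left(X \right)} = \frac{X}{4}$
$m = \frac{1}{2}$ ($m = \frac{1}{4} \cdot 2 = \frac{1}{2} \approx 0.5$)
$h = - \frac{343}{2}$ ($h = \left(6 + 1\right)^{2} \left(\frac{1}{2} - 4\right) = 7^{2} \left(- \frac{7}{2}\right) = 49 \left(- \frac{7}{2}\right) = - \frac{343}{2} \approx -171.5$)
$O = \frac{343}{2}$ ($O = \left(-11 + 10\right) \left(- \frac{343}{2}\right) = \left(-1\right) \left(- \frac{343}{2}\right) = \frac{343}{2} \approx 171.5$)
$\left(\left(-507 - 1519\right) + O\right) - 1131 = \left(\left(-507 - 1519\right) + \frac{343}{2}\right) - 1131 = \left(-2026 + \frac{343}{2}\right) - 1131 = - \frac{3709}{2} - 1131 = - \frac{5971}{2}$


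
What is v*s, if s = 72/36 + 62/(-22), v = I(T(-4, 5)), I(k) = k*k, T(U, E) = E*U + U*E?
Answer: -14400/11 ≈ -1309.1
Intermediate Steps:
T(U, E) = 2*E*U (T(U, E) = E*U + E*U = 2*E*U)
I(k) = k²
v = 1600 (v = (2*5*(-4))² = (-40)² = 1600)
s = -9/11 (s = 72*(1/36) + 62*(-1/22) = 2 - 31/11 = -9/11 ≈ -0.81818)
v*s = 1600*(-9/11) = -14400/11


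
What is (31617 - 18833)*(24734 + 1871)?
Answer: 340118320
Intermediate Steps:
(31617 - 18833)*(24734 + 1871) = 12784*26605 = 340118320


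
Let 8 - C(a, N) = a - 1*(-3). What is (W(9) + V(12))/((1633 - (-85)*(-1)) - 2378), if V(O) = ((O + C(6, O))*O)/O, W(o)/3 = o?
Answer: -19/415 ≈ -0.045783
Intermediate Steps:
C(a, N) = 5 - a (C(a, N) = 8 - (a - 1*(-3)) = 8 - (a + 3) = 8 - (3 + a) = 8 + (-3 - a) = 5 - a)
W(o) = 3*o
V(O) = -1 + O (V(O) = ((O + (5 - 1*6))*O)/O = ((O + (5 - 6))*O)/O = ((O - 1)*O)/O = ((-1 + O)*O)/O = (O*(-1 + O))/O = -1 + O)
(W(9) + V(12))/((1633 - (-85)*(-1)) - 2378) = (3*9 + (-1 + 12))/((1633 - (-85)*(-1)) - 2378) = (27 + 11)/((1633 - 1*85) - 2378) = 38/((1633 - 85) - 2378) = 38/(1548 - 2378) = 38/(-830) = 38*(-1/830) = -19/415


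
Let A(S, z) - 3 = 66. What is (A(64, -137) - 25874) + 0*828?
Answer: -25805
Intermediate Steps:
A(S, z) = 69 (A(S, z) = 3 + 66 = 69)
(A(64, -137) - 25874) + 0*828 = (69 - 25874) + 0*828 = -25805 + 0 = -25805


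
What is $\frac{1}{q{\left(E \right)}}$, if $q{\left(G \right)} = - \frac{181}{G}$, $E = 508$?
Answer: $- \frac{508}{181} \approx -2.8066$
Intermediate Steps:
$\frac{1}{q{\left(E \right)}} = \frac{1}{\left(-181\right) \frac{1}{508}} = \frac{1}{- \frac{181}{508}} = - \frac{508}{181}$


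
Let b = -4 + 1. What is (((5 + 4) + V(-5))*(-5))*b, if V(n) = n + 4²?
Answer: 300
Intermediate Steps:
V(n) = 16 + n (V(n) = n + 16 = 16 + n)
b = -3
(((5 + 4) + V(-5))*(-5))*b = (((5 + 4) + (16 - 5))*(-5))*(-3) = ((9 + 11)*(-5))*(-3) = (20*(-5))*(-3) = -100*(-3) = 300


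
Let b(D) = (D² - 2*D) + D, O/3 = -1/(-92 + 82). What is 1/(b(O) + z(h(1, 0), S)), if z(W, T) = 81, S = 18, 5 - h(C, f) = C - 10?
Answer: 100/8079 ≈ 0.012378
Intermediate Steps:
h(C, f) = 15 - C (h(C, f) = 5 - (C - 10) = 5 - (-10 + C) = 5 + (10 - C) = 15 - C)
O = 3/10 (O = 3*(-1/(-92 + 82)) = 3*(-1/(-10)) = 3*(-1*(-⅒)) = 3*(⅒) = 3/10 ≈ 0.30000)
b(D) = D² - D
1/(b(O) + z(h(1, 0), S)) = 1/(3*(-1 + 3/10)/10 + 81) = 1/((3/10)*(-7/10) + 81) = 1/(-21/100 + 81) = 1/(8079/100) = 100/8079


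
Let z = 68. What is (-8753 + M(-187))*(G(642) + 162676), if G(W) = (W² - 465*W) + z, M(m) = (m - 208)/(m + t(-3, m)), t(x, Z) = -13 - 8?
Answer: -251535625281/104 ≈ -2.4186e+9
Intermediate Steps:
t(x, Z) = -21
M(m) = (-208 + m)/(-21 + m) (M(m) = (m - 208)/(m - 21) = (-208 + m)/(-21 + m))
G(W) = 68 + W² - 465*W (G(W) = (W² - 465*W) + 68 = 68 + W² - 465*W)
(-8753 + M(-187))*(G(642) + 162676) = (-8753 + (-208 - 187)/(-21 - 187))*((68 + 642² - 465*642) + 162676) = (-8753 - 395/(-208))*((68 + 412164 - 298530) + 162676) = (-8753 - 1/208*(-395))*(113702 + 162676) = (-8753 + 395/208)*276378 = -1820229/208*276378 = -251535625281/104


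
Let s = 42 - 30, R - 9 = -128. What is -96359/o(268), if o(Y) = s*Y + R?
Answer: -96359/3097 ≈ -31.114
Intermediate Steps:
R = -119 (R = 9 - 128 = -119)
s = 12
o(Y) = -119 + 12*Y (o(Y) = 12*Y - 119 = -119 + 12*Y)
-96359/o(268) = -96359/(-119 + 12*268) = -96359/(-119 + 3216) = -96359/3097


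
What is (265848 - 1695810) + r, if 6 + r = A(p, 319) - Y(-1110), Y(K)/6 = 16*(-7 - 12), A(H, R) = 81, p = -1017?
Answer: -1428063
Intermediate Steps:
Y(K) = -1824 (Y(K) = 6*(16*(-7 - 12)) = 6*(16*(-19)) = 6*(-304) = -1824)
r = 1899 (r = -6 + (81 - 1*(-1824)) = -6 + (81 + 1824) = -6 + 1905 = 1899)
(265848 - 1695810) + r = (265848 - 1695810) + 1899 = -1429962 + 1899 = -1428063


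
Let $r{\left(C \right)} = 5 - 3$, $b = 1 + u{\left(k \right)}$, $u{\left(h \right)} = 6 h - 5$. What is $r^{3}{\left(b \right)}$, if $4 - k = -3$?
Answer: $8$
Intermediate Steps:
$k = 7$ ($k = 4 - -3 = 4 + 3 = 7$)
$u{\left(h \right)} = -5 + 6 h$
$b = 38$ ($b = 1 + \left(-5 + 6 \cdot 7\right) = 1 + \left(-5 + 42\right) = 1 + 37 = 38$)
$r{\left(C \right)} = 2$ ($r{\left(C \right)} = 5 - 3 = 2$)
$r^{3}{\left(b \right)} = 2^{3} = 8$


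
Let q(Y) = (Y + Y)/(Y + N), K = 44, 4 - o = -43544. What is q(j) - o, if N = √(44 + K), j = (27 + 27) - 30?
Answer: -2656284/61 - 12*√22/61 ≈ -43547.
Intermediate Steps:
o = 43548 (o = 4 - 1*(-43544) = 4 + 43544 = 43548)
j = 24 (j = 54 - 30 = 24)
N = 2*√22 (N = √(44 + 44) = √88 = 2*√22 ≈ 9.3808)
q(Y) = 2*Y/(Y + 2*√22) (q(Y) = (Y + Y)/(Y + 2*√22) = (2*Y)/(Y + 2*√22) = 2*Y/(Y + 2*√22))
q(j) - o = 2*24/(24 + 2*√22) - 1*43548 = 48/(24 + 2*√22) - 43548 = -43548 + 48/(24 + 2*√22)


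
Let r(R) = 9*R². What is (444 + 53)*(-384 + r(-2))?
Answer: -172956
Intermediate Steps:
(444 + 53)*(-384 + r(-2)) = (444 + 53)*(-384 + 9*(-2)²) = 497*(-384 + 9*4) = 497*(-384 + 36) = 497*(-348) = -172956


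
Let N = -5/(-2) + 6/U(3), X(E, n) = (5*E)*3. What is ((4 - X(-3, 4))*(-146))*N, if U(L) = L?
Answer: -32193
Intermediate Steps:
X(E, n) = 15*E
N = 9/2 (N = -5/(-2) + 6/3 = -5*(-½) + 6*(⅓) = 5/2 + 2 = 9/2 ≈ 4.5000)
((4 - X(-3, 4))*(-146))*N = ((4 - 15*(-3))*(-146))*(9/2) = ((4 - 1*(-45))*(-146))*(9/2) = ((4 + 45)*(-146))*(9/2) = (49*(-146))*(9/2) = -7154*9/2 = -32193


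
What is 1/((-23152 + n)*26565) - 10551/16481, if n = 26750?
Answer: -1008473742889/1575268318470 ≈ -0.64019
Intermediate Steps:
1/((-23152 + n)*26565) - 10551/16481 = 1/((-23152 + 26750)*26565) - 10551/16481 = (1/26565)/3598 - 10551*1/16481 = (1/3598)*(1/26565) - 10551/16481 = 1/95580870 - 10551/16481 = -1008473742889/1575268318470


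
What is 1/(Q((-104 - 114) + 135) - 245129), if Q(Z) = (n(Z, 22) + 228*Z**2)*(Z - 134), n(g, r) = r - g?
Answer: -1/341108078 ≈ -2.9316e-9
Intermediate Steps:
Q(Z) = (-134 + Z)*(22 - Z + 228*Z**2) (Q(Z) = ((22 - Z) + 228*Z**2)*(Z - 134) = (22 - Z + 228*Z**2)*(-134 + Z) = (-134 + Z)*(22 - Z + 228*Z**2))
1/(Q((-104 - 114) + 135) - 245129) = 1/((-2948 - 30553*((-104 - 114) + 135)**2 + 156*((-104 - 114) + 135) + 228*((-104 - 114) + 135)**3) - 245129) = 1/((-2948 - 30553*(-218 + 135)**2 + 156*(-218 + 135) + 228*(-218 + 135)**3) - 245129) = 1/((-2948 - 30553*(-83)**2 + 156*(-83) + 228*(-83)**3) - 245129) = 1/((-2948 - 30553*6889 - 12948 + 228*(-571787)) - 245129) = 1/((-2948 - 210479617 - 12948 - 130367436) - 245129) = 1/(-340862949 - 245129) = 1/(-341108078) = -1/341108078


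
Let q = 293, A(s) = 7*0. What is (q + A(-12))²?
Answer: 85849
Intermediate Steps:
A(s) = 0
(q + A(-12))² = (293 + 0)² = 293² = 85849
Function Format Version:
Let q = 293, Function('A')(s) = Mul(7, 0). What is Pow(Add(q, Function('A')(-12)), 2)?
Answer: 85849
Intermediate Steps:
Function('A')(s) = 0
Pow(Add(q, Function('A')(-12)), 2) = Pow(Add(293, 0), 2) = Pow(293, 2) = 85849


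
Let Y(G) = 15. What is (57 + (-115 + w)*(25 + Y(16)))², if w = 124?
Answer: 173889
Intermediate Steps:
(57 + (-115 + w)*(25 + Y(16)))² = (57 + (-115 + 124)*(25 + 15))² = (57 + 9*40)² = (57 + 360)² = 417² = 173889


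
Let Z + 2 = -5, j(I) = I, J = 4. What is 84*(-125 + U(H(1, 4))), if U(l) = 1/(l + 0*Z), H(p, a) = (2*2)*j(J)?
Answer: -41979/4 ≈ -10495.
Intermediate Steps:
Z = -7 (Z = -2 - 5 = -7)
H(p, a) = 16 (H(p, a) = (2*2)*4 = 4*4 = 16)
U(l) = 1/l (U(l) = 1/(l + 0*(-7)) = 1/(l + 0) = 1/l)
84*(-125 + U(H(1, 4))) = 84*(-125 + 1/16) = 84*(-1999/16) = -41979/4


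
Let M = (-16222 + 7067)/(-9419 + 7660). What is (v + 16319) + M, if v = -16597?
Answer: -479847/1759 ≈ -272.80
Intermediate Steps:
M = 9155/1759 (M = -9155/(-1759) = -9155*(-1/1759) = 9155/1759 ≈ 5.2047)
(v + 16319) + M = (-16597 + 16319) + 9155/1759 = -278 + 9155/1759 = -479847/1759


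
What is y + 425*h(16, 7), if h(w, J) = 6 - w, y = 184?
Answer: -4066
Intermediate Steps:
y + 425*h(16, 7) = 184 + 425*(6 - 1*16) = 184 + 425*(6 - 16) = 184 + 425*(-10) = 184 - 4250 = -4066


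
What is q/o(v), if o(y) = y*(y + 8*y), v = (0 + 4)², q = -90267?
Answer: -30089/768 ≈ -39.178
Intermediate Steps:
v = 16 (v = 4² = 16)
o(y) = 9*y² (o(y) = y*(9*y) = 9*y²)
q/o(v) = -90267/(9*16²) = -90267/(9*256) = -90267/2304 = -90267*1/2304 = -30089/768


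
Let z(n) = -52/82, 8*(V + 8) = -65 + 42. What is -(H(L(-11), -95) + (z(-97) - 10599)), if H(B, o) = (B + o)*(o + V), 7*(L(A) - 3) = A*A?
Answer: 882077/328 ≈ 2689.3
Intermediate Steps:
V = -87/8 (V = -8 + (-65 + 42)/8 = -8 + (1/8)*(-23) = -8 - 23/8 = -87/8 ≈ -10.875)
z(n) = -26/41 (z(n) = -52*1/82 = -26/41)
L(A) = 3 + A**2/7 (L(A) = 3 + (A*A)/7 = 3 + A**2/7)
H(B, o) = (-87/8 + o)*(B + o) (H(B, o) = (B + o)*(o - 87/8) = (B + o)*(-87/8 + o) = (-87/8 + o)*(B + o))
-(H(L(-11), -95) + (z(-97) - 10599)) = -(((-95)**2 - 87*(3 + (1/7)*(-11)**2)/8 - 87/8*(-95) + (3 + (1/7)*(-11)**2)*(-95)) + (-26/41 - 10599)) = -((9025 - 87*(3 + (1/7)*121)/8 + 8265/8 + (3 + (1/7)*121)*(-95)) - 434585/41) = -((9025 - 87*(3 + 121/7)/8 + 8265/8 + (3 + 121/7)*(-95)) - 434585/41) = -((9025 - 87/8*142/7 + 8265/8 + (142/7)*(-95)) - 434585/41) = -((9025 - 6177/28 + 8265/8 - 13490/7) - 434585/41) = -(63283/8 - 434585/41) = -1*(-882077/328) = 882077/328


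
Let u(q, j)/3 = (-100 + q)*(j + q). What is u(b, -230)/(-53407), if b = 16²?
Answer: -12168/53407 ≈ -0.22784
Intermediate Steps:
b = 256
u(q, j) = 3*(-100 + q)*(j + q) (u(q, j) = 3*((-100 + q)*(j + q)) = 3*(-100 + q)*(j + q))
u(b, -230)/(-53407) = (-300*(-230) - 300*256 + 3*256² + 3*(-230)*256)/(-53407) = (69000 - 76800 + 3*65536 - 176640)*(-1/53407) = (69000 - 76800 + 196608 - 176640)*(-1/53407) = 12168*(-1/53407) = -12168/53407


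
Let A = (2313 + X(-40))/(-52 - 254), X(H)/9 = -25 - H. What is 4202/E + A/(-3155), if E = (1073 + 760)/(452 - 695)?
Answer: -1073837222/1927705 ≈ -557.05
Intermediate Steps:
X(H) = -225 - 9*H (X(H) = 9*(-25 - H) = -225 - 9*H)
E = -611/81 (E = 1833/(-243) = 1833*(-1/243) = -611/81 ≈ -7.5432)
A = -8 (A = (2313 + (-225 - 9*(-40)))/(-52 - 254) = (2313 + (-225 + 360))/(-306) = (2313 + 135)*(-1/306) = 2448*(-1/306) = -8)
4202/E + A/(-3155) = 4202/(-611/81) - 8/(-3155) = 4202*(-81/611) - 8*(-1/3155) = -340362/611 + 8/3155 = -1073837222/1927705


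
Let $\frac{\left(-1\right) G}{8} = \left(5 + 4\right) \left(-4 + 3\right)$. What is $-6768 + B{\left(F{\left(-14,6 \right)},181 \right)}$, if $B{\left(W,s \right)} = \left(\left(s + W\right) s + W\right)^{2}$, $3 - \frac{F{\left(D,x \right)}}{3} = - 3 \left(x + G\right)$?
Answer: $26296831801$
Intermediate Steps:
$G = 72$ ($G = - 8 \left(5 + 4\right) \left(-4 + 3\right) = - 8 \cdot 9 \left(-1\right) = \left(-8\right) \left(-9\right) = 72$)
$F{\left(D,x \right)} = 657 + 9 x$ ($F{\left(D,x \right)} = 9 - 3 \left(- 3 \left(x + 72\right)\right) = 9 - 3 \left(- 3 \left(72 + x\right)\right) = 9 - 3 \left(-216 - 3 x\right) = 9 + \left(648 + 9 x\right) = 657 + 9 x$)
$B{\left(W,s \right)} = \left(W + s \left(W + s\right)\right)^{2}$ ($B{\left(W,s \right)} = \left(\left(W + s\right) s + W\right)^{2} = \left(s \left(W + s\right) + W\right)^{2} = \left(W + s \left(W + s\right)\right)^{2}$)
$-6768 + B{\left(F{\left(-14,6 \right)},181 \right)} = -6768 + \left(\left(657 + 9 \cdot 6\right) + 181^{2} + \left(657 + 9 \cdot 6\right) 181\right)^{2} = -6768 + \left(\left(657 + 54\right) + 32761 + \left(657 + 54\right) 181\right)^{2} = -6768 + \left(711 + 32761 + 711 \cdot 181\right)^{2} = -6768 + \left(711 + 32761 + 128691\right)^{2} = -6768 + 162163^{2} = -6768 + 26296838569 = 26296831801$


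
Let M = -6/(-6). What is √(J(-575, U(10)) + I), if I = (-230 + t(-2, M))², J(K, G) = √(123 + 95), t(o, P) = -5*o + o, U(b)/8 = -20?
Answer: √(49284 + √218) ≈ 222.03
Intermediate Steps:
U(b) = -160 (U(b) = 8*(-20) = -160)
M = 1 (M = -6*(-⅙) = 1)
t(o, P) = -4*o
J(K, G) = √218
I = 49284 (I = (-230 - 4*(-2))² = (-230 + 8)² = (-222)² = 49284)
√(J(-575, U(10)) + I) = √(√218 + 49284) = √(49284 + √218)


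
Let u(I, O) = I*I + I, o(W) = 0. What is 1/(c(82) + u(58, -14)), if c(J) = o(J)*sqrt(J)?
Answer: 1/3422 ≈ 0.00029223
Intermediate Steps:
u(I, O) = I + I**2 (u(I, O) = I**2 + I = I + I**2)
c(J) = 0 (c(J) = 0*sqrt(J) = 0)
1/(c(82) + u(58, -14)) = 1/(0 + 58*(1 + 58)) = 1/(0 + 58*59) = 1/(0 + 3422) = 1/3422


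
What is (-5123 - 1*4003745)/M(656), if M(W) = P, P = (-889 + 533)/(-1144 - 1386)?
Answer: -2535609010/89 ≈ -2.8490e+7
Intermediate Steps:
P = 178/1265 (P = -356/(-2530) = -356*(-1/2530) = 178/1265 ≈ 0.14071)
M(W) = 178/1265
(-5123 - 1*4003745)/M(656) = (-5123 - 1*4003745)/(178/1265) = (-5123 - 4003745)*(1265/178) = -4008868*1265/178 = -2535609010/89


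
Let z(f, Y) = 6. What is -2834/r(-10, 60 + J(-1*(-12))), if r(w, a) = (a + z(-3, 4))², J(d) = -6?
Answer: -1417/1800 ≈ -0.78722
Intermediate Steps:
r(w, a) = (6 + a)² (r(w, a) = (a + 6)² = (6 + a)²)
-2834/r(-10, 60 + J(-1*(-12))) = -2834/(6 + (60 - 6))² = -2834/(6 + 54)² = -2834/(60²) = -2834/3600 = -2834*1/3600 = -1417/1800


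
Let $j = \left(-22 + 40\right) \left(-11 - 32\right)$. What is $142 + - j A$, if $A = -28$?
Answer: $-21530$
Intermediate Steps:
$j = -774$ ($j = 18 \left(-43\right) = -774$)
$142 + - j A = 142 + \left(-1\right) \left(-774\right) \left(-28\right) = 142 + 774 \left(-28\right) = 142 - 21672 = -21530$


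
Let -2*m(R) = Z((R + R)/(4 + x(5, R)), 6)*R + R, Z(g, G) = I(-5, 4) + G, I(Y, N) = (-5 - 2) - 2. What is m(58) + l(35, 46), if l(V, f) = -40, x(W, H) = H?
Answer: 18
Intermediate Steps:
I(Y, N) = -9 (I(Y, N) = -7 - 2 = -9)
Z(g, G) = -9 + G
m(R) = R (m(R) = -((-9 + 6)*R + R)/2 = -(-3*R + R)/2 = -(-1)*R = R)
m(58) + l(35, 46) = 58 - 40 = 18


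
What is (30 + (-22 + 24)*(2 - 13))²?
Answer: 64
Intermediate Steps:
(30 + (-22 + 24)*(2 - 13))² = (30 + 2*(-11))² = (30 - 22)² = 8² = 64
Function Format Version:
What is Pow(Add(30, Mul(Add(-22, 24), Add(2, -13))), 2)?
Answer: 64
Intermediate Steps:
Pow(Add(30, Mul(Add(-22, 24), Add(2, -13))), 2) = Pow(Add(30, Mul(2, -11)), 2) = Pow(Add(30, -22), 2) = Pow(8, 2) = 64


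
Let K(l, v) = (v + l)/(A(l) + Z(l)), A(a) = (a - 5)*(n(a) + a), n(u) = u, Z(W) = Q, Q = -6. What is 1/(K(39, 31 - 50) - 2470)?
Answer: -1323/3267800 ≈ -0.00040486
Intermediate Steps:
Z(W) = -6
A(a) = 2*a*(-5 + a) (A(a) = (a - 5)*(a + a) = (-5 + a)*(2*a) = 2*a*(-5 + a))
K(l, v) = (l + v)/(-6 + 2*l*(-5 + l)) (K(l, v) = (v + l)/(2*l*(-5 + l) - 6) = (l + v)/(-6 + 2*l*(-5 + l)))
1/(K(39, 31 - 50) - 2470) = 1/((39 + (31 - 50))/(2*(-3 + 39**2 - 5*39)) - 2470) = 1/((39 - 19)/(2*(-3 + 1521 - 195)) - 2470) = 1/((1/2)*20/1323 - 2470) = 1/((1/2)*(1/1323)*20 - 2470) = 1/(10/1323 - 2470) = 1/(-3267800/1323) = -1323/3267800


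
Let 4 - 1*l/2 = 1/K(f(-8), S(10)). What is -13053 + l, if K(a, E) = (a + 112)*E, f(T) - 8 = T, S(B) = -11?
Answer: -8035719/616 ≈ -13045.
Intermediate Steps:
f(T) = 8 + T
K(a, E) = E*(112 + a) (K(a, E) = (112 + a)*E = E*(112 + a))
l = 4929/616 (l = 8 - 2*(-1/(11*(112 + (8 - 8)))) = 8 - 2*(-1/(11*(112 + 0))) = 8 - 2/((-11*112)) = 8 - 2/(-1232) = 8 - 2*(-1/1232) = 8 + 1/616 = 4929/616 ≈ 8.0016)
-13053 + l = -13053 + 4929/616 = -8035719/616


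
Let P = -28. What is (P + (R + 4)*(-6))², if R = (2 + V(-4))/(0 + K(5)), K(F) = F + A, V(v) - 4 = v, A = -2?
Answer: 3136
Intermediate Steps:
V(v) = 4 + v
K(F) = -2 + F (K(F) = F - 2 = -2 + F)
R = ⅔ (R = (2 + (4 - 4))/(0 + (-2 + 5)) = (2 + 0)/(0 + 3) = 2/3 = 2*(⅓) = ⅔ ≈ 0.66667)
(P + (R + 4)*(-6))² = (-28 + (⅔ + 4)*(-6))² = (-28 + (14/3)*(-6))² = (-28 - 28)² = (-56)² = 3136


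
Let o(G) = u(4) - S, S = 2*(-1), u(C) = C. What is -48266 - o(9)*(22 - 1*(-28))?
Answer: -48566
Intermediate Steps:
S = -2
o(G) = 6 (o(G) = 4 - 1*(-2) = 4 + 2 = 6)
-48266 - o(9)*(22 - 1*(-28)) = -48266 - 6*(22 - 1*(-28)) = -48266 - 6*(22 + 28) = -48266 - 6*50 = -48266 - 1*300 = -48266 - 300 = -48566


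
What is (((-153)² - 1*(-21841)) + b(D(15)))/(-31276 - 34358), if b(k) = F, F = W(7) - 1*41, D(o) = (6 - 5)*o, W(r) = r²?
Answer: -7543/10939 ≈ -0.68955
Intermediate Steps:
D(o) = o (D(o) = 1*o = o)
F = 8 (F = 7² - 1*41 = 49 - 41 = 8)
b(k) = 8
(((-153)² - 1*(-21841)) + b(D(15)))/(-31276 - 34358) = (((-153)² - 1*(-21841)) + 8)/(-31276 - 34358) = ((23409 + 21841) + 8)/(-65634) = (45250 + 8)*(-1/65634) = 45258*(-1/65634) = -7543/10939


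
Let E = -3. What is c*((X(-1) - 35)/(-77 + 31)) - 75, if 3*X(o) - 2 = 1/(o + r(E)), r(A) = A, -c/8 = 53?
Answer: -27064/69 ≈ -392.23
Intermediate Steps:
c = -424 (c = -8*53 = -424)
X(o) = 2/3 + 1/(3*(-3 + o)) (X(o) = 2/3 + 1/(3*(o - 3)) = 2/3 + 1/(3*(-3 + o)))
c*((X(-1) - 35)/(-77 + 31)) - 75 = -424*((-5 + 2*(-1))/(3*(-3 - 1)) - 35)/(-77 + 31) - 75 = -424*((1/3)*(-5 - 2)/(-4) - 35)/(-46) - 75 = -424*((1/3)*(-1/4)*(-7) - 35)*(-1)/46 - 75 = -424*(7/12 - 35)*(-1)/46 - 75 = -(-43778)*(-1)/(3*46) - 75 = -424*413/552 - 75 = -21889/69 - 75 = -27064/69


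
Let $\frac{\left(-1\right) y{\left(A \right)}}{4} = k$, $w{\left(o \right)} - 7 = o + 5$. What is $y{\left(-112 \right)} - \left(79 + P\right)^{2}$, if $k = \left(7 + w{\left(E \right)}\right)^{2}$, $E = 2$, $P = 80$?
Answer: $-27045$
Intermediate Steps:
$w{\left(o \right)} = 12 + o$ ($w{\left(o \right)} = 7 + \left(o + 5\right) = 7 + \left(5 + o\right) = 12 + o$)
$k = 441$ ($k = \left(7 + \left(12 + 2\right)\right)^{2} = \left(7 + 14\right)^{2} = 21^{2} = 441$)
$y{\left(A \right)} = -1764$ ($y{\left(A \right)} = \left(-4\right) 441 = -1764$)
$y{\left(-112 \right)} - \left(79 + P\right)^{2} = -1764 - \left(79 + 80\right)^{2} = -1764 - 159^{2} = -1764 - 25281 = -27045$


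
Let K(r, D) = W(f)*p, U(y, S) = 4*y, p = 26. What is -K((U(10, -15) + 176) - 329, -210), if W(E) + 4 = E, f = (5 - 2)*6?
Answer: -364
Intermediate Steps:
f = 18 (f = 3*6 = 18)
W(E) = -4 + E
K(r, D) = 364 (K(r, D) = (-4 + 18)*26 = 14*26 = 364)
-K((U(10, -15) + 176) - 329, -210) = -1*364 = -364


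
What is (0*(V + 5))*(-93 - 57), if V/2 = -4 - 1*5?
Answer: 0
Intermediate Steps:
V = -18 (V = 2*(-4 - 1*5) = 2*(-4 - 5) = 2*(-9) = -18)
(0*(V + 5))*(-93 - 57) = (0*(-18 + 5))*(-93 - 57) = (0*(-13))*(-150) = 0*(-150) = 0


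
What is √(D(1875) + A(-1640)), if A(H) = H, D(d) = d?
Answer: √235 ≈ 15.330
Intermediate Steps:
√(D(1875) + A(-1640)) = √(1875 - 1640) = √235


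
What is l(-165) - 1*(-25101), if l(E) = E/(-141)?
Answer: 1179802/47 ≈ 25102.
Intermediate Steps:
l(E) = -E/141 (l(E) = E*(-1/141) = -E/141)
l(-165) - 1*(-25101) = -1/141*(-165) - 1*(-25101) = 55/47 + 25101 = 1179802/47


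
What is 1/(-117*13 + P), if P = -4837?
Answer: -1/6358 ≈ -0.00015728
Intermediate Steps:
1/(-117*13 + P) = 1/(-117*13 - 4837) = 1/(-1521 - 4837) = 1/(-6358) = -1/6358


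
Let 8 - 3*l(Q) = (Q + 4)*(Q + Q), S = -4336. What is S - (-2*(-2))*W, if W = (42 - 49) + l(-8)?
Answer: -12700/3 ≈ -4233.3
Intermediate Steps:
l(Q) = 8/3 - 2*Q*(4 + Q)/3 (l(Q) = 8/3 - (Q + 4)*(Q + Q)/3 = 8/3 - (4 + Q)*2*Q/3 = 8/3 - 2*Q*(4 + Q)/3)
W = -77/3 (W = (42 - 49) + (8/3 - 8/3*(-8) - ⅔*(-8)²) = -7 + (8/3 + 64/3 - ⅔*64) = -7 + (8/3 + 64/3 - 128/3) = -7 - 56/3 = -77/3 ≈ -25.667)
S - (-2*(-2))*W = -4336 - (-2*(-2))*(-77)/3 = -4336 - 4*(-77)/3 = -4336 - 1*(-308/3) = -4336 + 308/3 = -12700/3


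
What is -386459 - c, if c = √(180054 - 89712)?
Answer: -386459 - 3*√10038 ≈ -3.8676e+5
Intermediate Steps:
c = 3*√10038 (c = √90342 = 3*√10038 ≈ 300.57)
-386459 - c = -386459 - 3*√10038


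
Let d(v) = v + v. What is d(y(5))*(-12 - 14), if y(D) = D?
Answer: -260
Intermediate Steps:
d(v) = 2*v
d(y(5))*(-12 - 14) = (2*5)*(-12 - 14) = 10*(-26) = -260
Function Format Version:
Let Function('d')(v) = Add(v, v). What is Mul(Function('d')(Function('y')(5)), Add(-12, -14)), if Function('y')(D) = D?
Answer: -260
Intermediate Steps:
Function('d')(v) = Mul(2, v)
Mul(Function('d')(Function('y')(5)), Add(-12, -14)) = Mul(Mul(2, 5), Add(-12, -14)) = Mul(10, -26) = -260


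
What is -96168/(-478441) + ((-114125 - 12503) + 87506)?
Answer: -18717472634/478441 ≈ -39122.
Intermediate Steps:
-96168/(-478441) + ((-114125 - 12503) + 87506) = -96168*(-1/478441) + (-126628 + 87506) = 96168/478441 - 39122 = -18717472634/478441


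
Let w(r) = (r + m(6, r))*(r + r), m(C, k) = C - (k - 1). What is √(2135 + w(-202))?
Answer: 3*I*√77 ≈ 26.325*I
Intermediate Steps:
m(C, k) = 1 + C - k (m(C, k) = C - (-1 + k) = C + (1 - k) = 1 + C - k)
w(r) = 14*r (w(r) = (r + (1 + 6 - r))*(r + r) = (r + (7 - r))*(2*r) = 7*(2*r) = 14*r)
√(2135 + w(-202)) = √(2135 + 14*(-202)) = √(2135 - 2828) = √(-693) = 3*I*√77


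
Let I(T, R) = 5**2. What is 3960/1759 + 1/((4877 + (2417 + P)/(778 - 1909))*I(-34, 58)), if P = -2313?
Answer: 42004962033/18658196725 ≈ 2.2513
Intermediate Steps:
I(T, R) = 25
3960/1759 + 1/((4877 + (2417 + P)/(778 - 1909))*I(-34, 58)) = 3960/1759 + 1/((4877 + (2417 - 2313)/(778 - 1909))*25) = 3960*(1/1759) + (1/25)/(4877 + 104/(-1131)) = 3960/1759 + (1/25)/(4877 + 104*(-1/1131)) = 3960/1759 + (1/25)/(4877 - 8/87) = 3960/1759 + (1/25)/(424291/87) = 3960/1759 + (87/424291)*(1/25) = 3960/1759 + 87/10607275 = 42004962033/18658196725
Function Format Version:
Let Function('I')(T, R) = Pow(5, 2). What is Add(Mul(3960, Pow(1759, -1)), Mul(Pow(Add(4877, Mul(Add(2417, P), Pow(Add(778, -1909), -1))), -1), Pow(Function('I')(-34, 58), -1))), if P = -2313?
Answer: Rational(42004962033, 18658196725) ≈ 2.2513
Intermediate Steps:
Function('I')(T, R) = 25
Add(Mul(3960, Pow(1759, -1)), Mul(Pow(Add(4877, Mul(Add(2417, P), Pow(Add(778, -1909), -1))), -1), Pow(Function('I')(-34, 58), -1))) = Add(Mul(3960, Pow(1759, -1)), Mul(Pow(Add(4877, Mul(Add(2417, -2313), Pow(Add(778, -1909), -1))), -1), Pow(25, -1))) = Add(Mul(3960, Rational(1, 1759)), Mul(Pow(Add(4877, Mul(104, Pow(-1131, -1))), -1), Rational(1, 25))) = Add(Rational(3960, 1759), Mul(Pow(Add(4877, Mul(104, Rational(-1, 1131))), -1), Rational(1, 25))) = Add(Rational(3960, 1759), Mul(Pow(Add(4877, Rational(-8, 87)), -1), Rational(1, 25))) = Add(Rational(3960, 1759), Mul(Pow(Rational(424291, 87), -1), Rational(1, 25))) = Add(Rational(3960, 1759), Mul(Rational(87, 424291), Rational(1, 25))) = Add(Rational(3960, 1759), Rational(87, 10607275)) = Rational(42004962033, 18658196725)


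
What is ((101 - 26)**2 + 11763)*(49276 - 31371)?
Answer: 311332140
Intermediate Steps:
((101 - 26)**2 + 11763)*(49276 - 31371) = (75**2 + 11763)*17905 = (5625 + 11763)*17905 = 17388*17905 = 311332140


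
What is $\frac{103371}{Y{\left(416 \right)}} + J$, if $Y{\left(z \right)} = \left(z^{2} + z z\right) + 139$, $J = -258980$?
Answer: $- \frac{29890660203}{115417} \approx -2.5898 \cdot 10^{5}$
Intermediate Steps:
$Y{\left(z \right)} = 139 + 2 z^{2}$ ($Y{\left(z \right)} = \left(z^{2} + z^{2}\right) + 139 = 2 z^{2} + 139 = 139 + 2 z^{2}$)
$\frac{103371}{Y{\left(416 \right)}} + J = \frac{103371}{139 + 2 \cdot 416^{2}} - 258980 = \frac{103371}{139 + 2 \cdot 173056} - 258980 = \frac{103371}{139 + 346112} - 258980 = \frac{103371}{346251} - 258980 = 103371 \cdot \frac{1}{346251} - 258980 = \frac{34457}{115417} - 258980 = - \frac{29890660203}{115417}$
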